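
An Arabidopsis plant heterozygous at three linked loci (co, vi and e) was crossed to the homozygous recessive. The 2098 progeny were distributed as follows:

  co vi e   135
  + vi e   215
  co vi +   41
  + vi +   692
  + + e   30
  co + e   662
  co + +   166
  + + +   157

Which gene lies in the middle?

co

The two most frequent reciprocal classes, co + e and + vi +, are the parental types, so the F1 was co + e / + vi +.
The two rarest classes, + + e and co vi +, are the double crossovers. Comparing them with the parentals, only the co allele has switched, so co is the middle locus and the order is vi – co – e.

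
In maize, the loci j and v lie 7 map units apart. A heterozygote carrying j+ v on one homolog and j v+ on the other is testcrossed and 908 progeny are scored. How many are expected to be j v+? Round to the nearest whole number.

A map distance of 7 map units corresponds to a recombination frequency of 0.070.
The F1 is j+ v / j v+, so j v+ is a parental gamete class with expected frequency (1 − r)/2 = 0.930/2 = 0.4650.
Expected number = 0.4650 × 908 = 422.22 ≈ 422.

422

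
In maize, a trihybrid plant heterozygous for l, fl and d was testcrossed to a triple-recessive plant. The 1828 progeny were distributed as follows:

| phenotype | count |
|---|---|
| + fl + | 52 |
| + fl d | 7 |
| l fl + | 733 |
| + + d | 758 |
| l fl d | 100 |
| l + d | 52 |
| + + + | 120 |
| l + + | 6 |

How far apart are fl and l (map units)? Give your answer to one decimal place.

The two most frequent reciprocal classes, l fl + and + + d, are the parental types, so the F1 was l fl + / + + d.
The two rarest classes, l + + and + fl d, are the double crossovers. Comparing them with the parentals, only the fl allele has switched, so fl is the middle locus and the order is d – fl – l.
Crossovers in the fl–l interval produce the single-crossover classes + fl + and l + d (52 + 52 = 104) plus the double crossovers (13).
RF(fl–l) = (104 + 13) / 1828 = 117/1828 = 0.0640 → 6.4 map units.

6.4 map units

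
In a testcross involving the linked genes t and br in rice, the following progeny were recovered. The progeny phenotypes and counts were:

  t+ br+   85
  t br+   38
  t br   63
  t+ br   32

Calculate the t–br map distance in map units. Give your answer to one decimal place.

32.1 map units

The two most frequent classes, t+ br+ (85) and t br (63), are the parental types, so the F1 was t+ br+ / t br.
The recombinant classes are t+ br and t br+: 32 + 38 = 70.
Recombination frequency = 70/218 = 0.3211 ≈ 32.1%, i.e. 32.1 map units.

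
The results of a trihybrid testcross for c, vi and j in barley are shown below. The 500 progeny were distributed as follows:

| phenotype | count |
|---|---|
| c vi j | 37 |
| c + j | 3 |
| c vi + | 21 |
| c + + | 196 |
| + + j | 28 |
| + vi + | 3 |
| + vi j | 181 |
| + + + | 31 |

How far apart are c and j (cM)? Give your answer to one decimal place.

The two most frequent reciprocal classes, + vi j and c + +, are the parental types, so the F1 was + vi j / c + +.
The two rarest classes, + vi + and c + j, are the double crossovers. Comparing them with the parentals, only the j allele has switched, so j is the middle locus and the order is vi – j – c.
Crossovers in the j–c interval produce the single-crossover classes c vi j and + + + (37 + 31 = 68) plus the double crossovers (6).
RF(j–c) = (68 + 6) / 500 = 74/500 = 0.1480 → 14.8 cM.

14.8 cM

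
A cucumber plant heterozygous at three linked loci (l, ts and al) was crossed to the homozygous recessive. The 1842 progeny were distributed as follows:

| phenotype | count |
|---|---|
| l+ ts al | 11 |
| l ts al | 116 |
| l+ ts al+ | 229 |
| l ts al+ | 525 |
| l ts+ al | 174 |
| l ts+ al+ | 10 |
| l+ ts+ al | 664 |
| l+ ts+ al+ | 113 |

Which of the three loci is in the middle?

The two most frequent reciprocal classes, l+ ts+ al and l ts al+, are the parental types, so the F1 was l+ ts+ al / l ts al+.
The two rarest classes, l+ ts al and l ts+ al+, are the double crossovers. Comparing them with the parentals, only the ts allele has switched, so ts is the middle locus and the order is l – ts – al.

ts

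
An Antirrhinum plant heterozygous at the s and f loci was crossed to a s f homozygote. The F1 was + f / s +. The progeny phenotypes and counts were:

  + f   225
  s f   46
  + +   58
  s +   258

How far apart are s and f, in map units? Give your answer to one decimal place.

The recombinant classes are + + and s f: 58 + 46 = 104.
Recombination frequency = 104/587 = 0.1772 ≈ 17.7%, i.e. 17.7 map units.

17.7 map units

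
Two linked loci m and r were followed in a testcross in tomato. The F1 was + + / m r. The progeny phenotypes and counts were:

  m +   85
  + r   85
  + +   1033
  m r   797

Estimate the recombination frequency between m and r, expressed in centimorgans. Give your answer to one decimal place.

The recombinant classes are + r and m +: 85 + 85 = 170.
Recombination frequency = 170/2000 = 0.0850 ≈ 8.5%, i.e. 8.5 centimorgans.

8.5 centimorgans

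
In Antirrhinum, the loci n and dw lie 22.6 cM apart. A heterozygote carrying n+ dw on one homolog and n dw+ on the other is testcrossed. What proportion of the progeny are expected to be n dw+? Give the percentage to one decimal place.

38.7%

A map distance of 22.6 cM corresponds to a recombination frequency of 0.226.
The F1 is n+ dw / n dw+, so n dw+ is a parental gamete class with expected frequency (1 − r)/2 = 0.774/2 = 0.3870.
That is 0.3870 = 38.7% of the progeny.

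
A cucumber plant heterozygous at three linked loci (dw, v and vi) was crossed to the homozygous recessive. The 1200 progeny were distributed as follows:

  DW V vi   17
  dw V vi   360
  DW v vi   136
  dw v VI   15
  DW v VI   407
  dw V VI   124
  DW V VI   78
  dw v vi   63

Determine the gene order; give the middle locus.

The two most frequent reciprocal classes, dw V vi and DW v VI, are the parental types, so the F1 was dw V vi / DW v VI.
The two rarest classes, DW V vi and dw v VI, are the double crossovers. Comparing them with the parentals, only the dw allele has switched, so dw is the middle locus and the order is vi – dw – v.

dw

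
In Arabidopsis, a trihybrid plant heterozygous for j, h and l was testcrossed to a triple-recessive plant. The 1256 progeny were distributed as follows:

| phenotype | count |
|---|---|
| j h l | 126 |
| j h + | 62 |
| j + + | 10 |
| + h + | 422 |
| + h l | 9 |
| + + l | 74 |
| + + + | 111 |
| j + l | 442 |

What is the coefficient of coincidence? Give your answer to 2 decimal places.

0.60

The two most frequent reciprocal classes, + h + and j + l, are the parental types, so the F1 was + h + / j + l.
The two rarest classes, + h l and j + +, are the double crossovers. Comparing them with the parentals, only the l allele has switched, so l is the middle locus and the order is j – l – h.
j–l: (136 + 19)/1256 = 0.1234; l–h: (237 + 19)/1256 = 0.2038.
Expected DCO frequency = 0.1234 × 0.2038 ≈ 0.02515; observed = 19/1256 ≈ 0.01513.
Coefficient of coincidence = 0.01513/0.02515 ≈ 0.60.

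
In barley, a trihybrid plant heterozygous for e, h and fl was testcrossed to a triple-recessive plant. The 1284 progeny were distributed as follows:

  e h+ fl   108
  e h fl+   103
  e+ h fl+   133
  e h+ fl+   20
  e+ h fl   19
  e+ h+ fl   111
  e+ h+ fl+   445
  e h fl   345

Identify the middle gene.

The two most frequent reciprocal classes, e h fl and e+ h+ fl+, are the parental types, so the F1 was e h fl / e+ h+ fl+.
The two rarest classes, e+ h fl and e h+ fl+, are the double crossovers. Comparing them with the parentals, only the e allele has switched, so e is the middle locus and the order is fl – e – h.

e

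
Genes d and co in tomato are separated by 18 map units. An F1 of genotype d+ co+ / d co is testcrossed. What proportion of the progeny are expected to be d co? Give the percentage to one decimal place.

A map distance of 18 map units corresponds to a recombination frequency of 0.180.
The F1 is d+ co+ / d co, so d co is a parental gamete class with expected frequency (1 − r)/2 = 0.820/2 = 0.4100.
That is 0.4100 = 41.0% of the progeny.

41.0%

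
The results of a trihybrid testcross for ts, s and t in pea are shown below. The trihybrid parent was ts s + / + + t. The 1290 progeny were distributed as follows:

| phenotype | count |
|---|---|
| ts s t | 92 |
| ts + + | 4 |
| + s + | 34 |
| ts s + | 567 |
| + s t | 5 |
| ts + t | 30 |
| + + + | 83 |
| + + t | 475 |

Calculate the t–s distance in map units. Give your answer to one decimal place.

The two rarest classes, ts + + and + s t, are the double crossovers. Comparing them with the parentals, only the s allele has switched, so s is the middle locus and the order is ts – s – t.
Crossovers in the s–t interval produce the single-crossover classes ts s t and + + + (92 + 83 = 175) plus the double crossovers (9).
RF(s–t) = (175 + 9) / 1290 = 184/1290 = 0.1426 → 14.3 map units.

14.3 map units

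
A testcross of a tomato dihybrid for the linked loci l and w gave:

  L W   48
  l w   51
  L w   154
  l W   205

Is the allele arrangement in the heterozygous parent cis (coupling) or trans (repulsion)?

The two most frequent classes are L w (154) and l W (205); these are the parental (non-recombinant) types.
So the F1 carried L w on one chromosome and l W on the other — the recessive alleles are on opposite chromosomes (trans / repulsion).

trans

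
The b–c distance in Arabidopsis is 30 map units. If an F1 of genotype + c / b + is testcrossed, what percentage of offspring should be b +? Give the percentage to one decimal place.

A map distance of 30 map units corresponds to a recombination frequency of 0.300.
The F1 is + c / b +, so b + is a parental gamete class with expected frequency (1 − r)/2 = 0.700/2 = 0.3500.
That is 0.3500 = 35.0% of the progeny.

35.0%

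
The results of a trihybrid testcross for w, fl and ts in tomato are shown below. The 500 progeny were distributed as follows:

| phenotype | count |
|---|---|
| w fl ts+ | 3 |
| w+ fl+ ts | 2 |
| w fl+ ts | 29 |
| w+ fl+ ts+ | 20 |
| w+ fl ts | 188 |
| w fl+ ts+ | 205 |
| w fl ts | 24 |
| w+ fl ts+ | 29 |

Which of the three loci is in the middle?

The two most frequent reciprocal classes, w+ fl ts and w fl+ ts+, are the parental types, so the F1 was w+ fl ts / w fl+ ts+.
The two rarest classes, w+ fl+ ts and w fl ts+, are the double crossovers. Comparing them with the parentals, only the fl allele has switched, so fl is the middle locus and the order is w – fl – ts.

fl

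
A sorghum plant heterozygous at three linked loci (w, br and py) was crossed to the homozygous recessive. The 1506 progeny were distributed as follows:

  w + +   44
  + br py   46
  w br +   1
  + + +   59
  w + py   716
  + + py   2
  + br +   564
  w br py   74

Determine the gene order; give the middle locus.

The two most frequent reciprocal classes, w + py and + br +, are the parental types, so the F1 was w + py / + br +.
The two rarest classes, + + py and w br +, are the double crossovers. Comparing them with the parentals, only the w allele has switched, so w is the middle locus and the order is py – w – br.

w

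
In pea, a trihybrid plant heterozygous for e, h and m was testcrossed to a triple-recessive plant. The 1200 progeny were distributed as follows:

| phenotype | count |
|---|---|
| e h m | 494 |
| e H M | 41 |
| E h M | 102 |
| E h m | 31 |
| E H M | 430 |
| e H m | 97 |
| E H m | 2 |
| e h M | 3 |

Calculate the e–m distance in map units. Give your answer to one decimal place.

The two most frequent reciprocal classes, E H M and e h m, are the parental types, so the F1 was E H M / e h m.
The two rarest classes, E H m and e h M, are the double crossovers. Comparing them with the parentals, only the m allele has switched, so m is the middle locus and the order is h – m – e.
Crossovers in the m–e interval produce the single-crossover classes e H M and E h m (41 + 31 = 72) plus the double crossovers (5).
RF(m–e) = (72 + 5) / 1200 = 77/1200 = 0.0642 → 6.4 map units.

6.4 map units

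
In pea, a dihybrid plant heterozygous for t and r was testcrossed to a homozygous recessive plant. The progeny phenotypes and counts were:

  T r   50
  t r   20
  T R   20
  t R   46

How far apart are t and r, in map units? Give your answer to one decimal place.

29.4 map units

The two most frequent classes, T r (50) and t R (46), are the parental types, so the F1 was T r / t R.
The recombinant classes are T R and t r: 20 + 20 = 40.
Recombination frequency = 40/136 = 0.2941 ≈ 29.4%, i.e. 29.4 map units.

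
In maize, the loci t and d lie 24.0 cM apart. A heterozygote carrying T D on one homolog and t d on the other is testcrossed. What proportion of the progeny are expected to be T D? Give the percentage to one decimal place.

38.0%

A map distance of 24.0 cM corresponds to a recombination frequency of 0.240.
The F1 is T D / t d, so T D is a parental gamete class with expected frequency (1 − r)/2 = 0.760/2 = 0.3800.
That is 0.3800 = 38.0% of the progeny.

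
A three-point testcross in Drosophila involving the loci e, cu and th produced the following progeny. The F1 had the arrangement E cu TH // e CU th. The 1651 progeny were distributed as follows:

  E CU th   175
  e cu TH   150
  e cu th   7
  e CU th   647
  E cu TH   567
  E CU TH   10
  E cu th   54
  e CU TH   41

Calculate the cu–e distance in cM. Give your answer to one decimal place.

The two rarest classes, E CU TH and e cu th, are the double crossovers. Comparing them with the parentals, only the cu allele has switched, so cu is the middle locus and the order is th – cu – e.
Crossovers in the cu–e interval produce the single-crossover classes e cu TH and E CU th (150 + 175 = 325) plus the double crossovers (17).
RF(cu–e) = (325 + 17) / 1651 = 342/1651 = 0.2071 → 20.7 cM.

20.7 cM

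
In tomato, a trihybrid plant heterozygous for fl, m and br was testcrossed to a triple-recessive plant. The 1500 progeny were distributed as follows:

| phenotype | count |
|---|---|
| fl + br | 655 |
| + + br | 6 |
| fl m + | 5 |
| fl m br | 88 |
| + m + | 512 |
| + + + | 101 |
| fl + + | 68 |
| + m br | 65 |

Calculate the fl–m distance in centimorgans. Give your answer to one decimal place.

The two most frequent reciprocal classes, fl + br and + m +, are the parental types, so the F1 was fl + br / + m +.
The two rarest classes, + + br and fl m +, are the double crossovers. Comparing them with the parentals, only the fl allele has switched, so fl is the middle locus and the order is m – fl – br.
Crossovers in the m–fl interval produce the single-crossover classes fl m br and + + + (88 + 101 = 189) plus the double crossovers (11).
RF(m–fl) = (189 + 11) / 1500 = 200/1500 = 0.1333 → 13.3 centimorgans.

13.3 centimorgans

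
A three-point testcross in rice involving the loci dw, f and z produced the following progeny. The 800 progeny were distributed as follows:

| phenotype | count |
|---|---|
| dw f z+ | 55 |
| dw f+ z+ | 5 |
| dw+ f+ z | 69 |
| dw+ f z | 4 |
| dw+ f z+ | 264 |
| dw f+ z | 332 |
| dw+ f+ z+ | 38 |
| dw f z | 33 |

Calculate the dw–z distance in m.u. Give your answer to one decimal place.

The two most frequent reciprocal classes, dw+ f z+ and dw f+ z, are the parental types, so the F1 was dw+ f z+ / dw f+ z.
The two rarest classes, dw+ f z and dw f+ z+, are the double crossovers. Comparing them with the parentals, only the z allele has switched, so z is the middle locus and the order is f – z – dw.
Crossovers in the z–dw interval produce the single-crossover classes dw f z+ and dw+ f+ z (55 + 69 = 124) plus the double crossovers (9).
RF(z–dw) = (124 + 9) / 800 = 133/800 = 0.1663 → 16.6 m.u.

16.6 m.u.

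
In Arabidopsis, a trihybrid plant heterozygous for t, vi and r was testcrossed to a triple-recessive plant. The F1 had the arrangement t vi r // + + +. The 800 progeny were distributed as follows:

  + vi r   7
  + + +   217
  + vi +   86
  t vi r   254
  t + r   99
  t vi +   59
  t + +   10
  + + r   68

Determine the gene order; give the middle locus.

t

The two rarest classes, + vi r and t + +, are the double crossovers. Comparing them with the parentals, only the t allele has switched, so t is the middle locus and the order is vi – t – r.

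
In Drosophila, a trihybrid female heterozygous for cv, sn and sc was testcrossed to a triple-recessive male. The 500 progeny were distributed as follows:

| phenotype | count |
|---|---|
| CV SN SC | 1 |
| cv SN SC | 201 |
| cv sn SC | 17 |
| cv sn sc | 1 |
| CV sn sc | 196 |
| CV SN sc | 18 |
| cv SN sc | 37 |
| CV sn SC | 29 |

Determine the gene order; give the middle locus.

cv

The two most frequent reciprocal classes, CV sn sc and cv SN SC, are the parental types, so the F1 was CV sn sc / cv SN SC.
The two rarest classes, cv sn sc and CV SN SC, are the double crossovers. Comparing them with the parentals, only the cv allele has switched, so cv is the middle locus and the order is sc – cv – sn.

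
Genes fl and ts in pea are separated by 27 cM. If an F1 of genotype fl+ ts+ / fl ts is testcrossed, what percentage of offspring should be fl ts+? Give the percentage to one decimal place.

13.5%

A map distance of 27 cM corresponds to a recombination frequency of 0.270.
The F1 is fl+ ts+ / fl ts, so fl ts+ is a recombinant gamete class with expected frequency r/2 = 0.270/2 = 0.1350.
That is 0.1350 = 13.5% of the progeny.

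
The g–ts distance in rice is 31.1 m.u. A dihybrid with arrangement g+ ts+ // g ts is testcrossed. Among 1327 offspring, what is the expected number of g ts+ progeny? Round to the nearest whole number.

206

A map distance of 31.1 m.u. corresponds to a recombination frequency of 0.311.
The F1 is g+ ts+ / g ts, so g ts+ is a recombinant gamete class with expected frequency r/2 = 0.311/2 = 0.1555.
Expected number = 0.1555 × 1327 = 206.35 ≈ 206.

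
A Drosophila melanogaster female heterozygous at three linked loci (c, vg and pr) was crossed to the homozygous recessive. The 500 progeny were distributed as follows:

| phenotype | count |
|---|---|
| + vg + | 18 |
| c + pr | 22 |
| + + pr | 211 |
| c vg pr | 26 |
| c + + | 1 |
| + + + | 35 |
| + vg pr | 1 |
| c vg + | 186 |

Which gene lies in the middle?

The two most frequent reciprocal classes, c vg + and + + pr, are the parental types, so the F1 was c vg + / + + pr.
The two rarest classes, c + + and + vg pr, are the double crossovers. Comparing them with the parentals, only the vg allele has switched, so vg is the middle locus and the order is c – vg – pr.

vg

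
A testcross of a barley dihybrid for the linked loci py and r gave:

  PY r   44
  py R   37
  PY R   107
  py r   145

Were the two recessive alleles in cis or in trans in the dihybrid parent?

cis

The two most frequent classes are PY R (107) and py r (145); these are the parental (non-recombinant) types.
So the F1 carried PY R on one chromosome and py r on the other — the recessive alleles are on the same chromosome (cis / coupling).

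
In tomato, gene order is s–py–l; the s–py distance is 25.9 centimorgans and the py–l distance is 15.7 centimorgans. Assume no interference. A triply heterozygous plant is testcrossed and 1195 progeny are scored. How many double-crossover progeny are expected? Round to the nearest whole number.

Map distances give recombination frequencies of 0.259 and 0.157 for the two intervals.
With no interference, expected double-crossover frequency = 0.259 × 0.157 = 0.04066.
Expected number = 0.04066 × 1195 = 48.59 ≈ 49.

49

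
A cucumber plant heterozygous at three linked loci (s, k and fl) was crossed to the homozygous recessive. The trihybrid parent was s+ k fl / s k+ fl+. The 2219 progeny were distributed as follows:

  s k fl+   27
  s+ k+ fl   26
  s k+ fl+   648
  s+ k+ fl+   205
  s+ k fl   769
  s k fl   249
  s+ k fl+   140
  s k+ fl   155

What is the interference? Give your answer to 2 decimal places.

The two rarest classes, s+ k+ fl and s k fl+, are the double crossovers. Comparing them with the parentals, only the k allele has switched, so k is the middle locus and the order is s – k – fl.
s–k: (454 + 53)/2219 = 0.2285; k–fl: (295 + 53)/2219 = 0.1568.
Expected DCO frequency = 0.2285 × 0.1568 ≈ 0.03583; observed = 53/2219 ≈ 0.02388.
Coefficient of coincidence = 0.02388/0.03583 ≈ 0.67; interference = 1 − 0.67 = 0.33.

0.33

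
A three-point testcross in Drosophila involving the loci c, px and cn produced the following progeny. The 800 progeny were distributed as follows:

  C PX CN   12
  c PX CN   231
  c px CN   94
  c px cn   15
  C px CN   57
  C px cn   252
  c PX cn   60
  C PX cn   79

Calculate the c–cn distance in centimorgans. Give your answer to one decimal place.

The two most frequent reciprocal classes, c PX CN and C px cn, are the parental types, so the F1 was c PX CN / C px cn.
The two rarest classes, C PX CN and c px cn, are the double crossovers. Comparing them with the parentals, only the c allele has switched, so c is the middle locus and the order is cn – c – px.
Crossovers in the cn–c interval produce the single-crossover classes c PX cn and C px CN (60 + 57 = 117) plus the double crossovers (27).
RF(cn–c) = (117 + 27) / 800 = 144/800 = 0.1800 → 18.0 centimorgans.

18.0 centimorgans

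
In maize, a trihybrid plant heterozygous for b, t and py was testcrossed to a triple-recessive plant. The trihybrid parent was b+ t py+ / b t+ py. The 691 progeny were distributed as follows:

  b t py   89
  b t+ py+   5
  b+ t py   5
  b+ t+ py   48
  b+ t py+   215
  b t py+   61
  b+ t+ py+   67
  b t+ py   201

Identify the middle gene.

The two rarest classes, b+ t py and b t+ py+, are the double crossovers. Comparing them with the parentals, only the py allele has switched, so py is the middle locus and the order is b – py – t.

py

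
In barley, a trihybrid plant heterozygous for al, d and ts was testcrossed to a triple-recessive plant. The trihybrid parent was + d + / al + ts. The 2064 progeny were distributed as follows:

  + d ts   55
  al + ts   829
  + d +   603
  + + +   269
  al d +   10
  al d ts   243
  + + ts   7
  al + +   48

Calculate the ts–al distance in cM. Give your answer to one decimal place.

The two rarest classes, al d + and + + ts, are the double crossovers. Comparing them with the parentals, only the al allele has switched, so al is the middle locus and the order is d – al – ts.
Crossovers in the al–ts interval produce the single-crossover classes + d ts and al + + (55 + 48 = 103) plus the double crossovers (17).
RF(al–ts) = (103 + 17) / 2064 = 120/2064 = 0.0581 → 5.8 cM.

5.8 cM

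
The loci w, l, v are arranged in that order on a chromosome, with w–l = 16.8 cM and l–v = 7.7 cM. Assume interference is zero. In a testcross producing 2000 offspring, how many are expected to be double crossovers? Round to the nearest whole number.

26

Map distances give recombination frequencies of 0.168 and 0.077 for the two intervals.
With no interference, expected double-crossover frequency = 0.168 × 0.077 = 0.01294.
Expected number = 0.01294 × 2000 = 25.87 ≈ 26.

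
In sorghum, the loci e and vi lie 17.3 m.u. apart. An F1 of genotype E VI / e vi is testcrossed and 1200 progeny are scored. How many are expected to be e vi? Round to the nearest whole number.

A map distance of 17.3 m.u. corresponds to a recombination frequency of 0.173.
The F1 is E VI / e vi, so e vi is a parental gamete class with expected frequency (1 − r)/2 = 0.827/2 = 0.4135.
Expected number = 0.4135 × 1200 = 496.20 ≈ 496.

496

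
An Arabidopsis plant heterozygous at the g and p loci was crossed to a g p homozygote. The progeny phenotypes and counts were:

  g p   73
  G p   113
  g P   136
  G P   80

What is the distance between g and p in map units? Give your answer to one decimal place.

The two most frequent classes, G p (113) and g P (136), are the parental types, so the F1 was G p / g P.
The recombinant classes are G P and g p: 80 + 73 = 153.
Recombination frequency = 153/402 = 0.3806 ≈ 38.1%, i.e. 38.1 map units.

38.1 map units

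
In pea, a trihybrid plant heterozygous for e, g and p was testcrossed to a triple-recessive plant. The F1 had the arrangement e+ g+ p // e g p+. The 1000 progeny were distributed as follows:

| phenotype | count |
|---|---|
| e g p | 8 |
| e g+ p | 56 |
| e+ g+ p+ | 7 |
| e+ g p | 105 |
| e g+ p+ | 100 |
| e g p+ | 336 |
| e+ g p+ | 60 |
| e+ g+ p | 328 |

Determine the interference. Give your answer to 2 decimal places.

0.48

The two rarest classes, e+ g+ p+ and e g p, are the double crossovers. Comparing them with the parentals, only the p allele has switched, so p is the middle locus and the order is e – p – g.
e–p: (116 + 15)/1000 = 0.1310; p–g: (205 + 15)/1000 = 0.2200.
Expected DCO frequency = 0.1310 × 0.2200 ≈ 0.02882; observed = 15/1000 ≈ 0.01500.
Coefficient of coincidence = 0.01500/0.02882 ≈ 0.52; interference = 1 − 0.52 = 0.48.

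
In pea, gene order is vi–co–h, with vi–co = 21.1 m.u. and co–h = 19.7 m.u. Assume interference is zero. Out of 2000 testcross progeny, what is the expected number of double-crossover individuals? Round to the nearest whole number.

83

Map distances give recombination frequencies of 0.211 and 0.197 for the two intervals.
With no interference, expected double-crossover frequency = 0.211 × 0.197 = 0.04157.
Expected number = 0.04157 × 2000 = 83.13 ≈ 83.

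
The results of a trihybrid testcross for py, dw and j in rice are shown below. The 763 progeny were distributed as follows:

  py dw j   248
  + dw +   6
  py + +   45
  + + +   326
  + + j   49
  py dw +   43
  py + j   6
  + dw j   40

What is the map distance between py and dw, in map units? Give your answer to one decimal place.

The two most frequent reciprocal classes, + + + and py dw j, are the parental types, so the F1 was + + + / py dw j.
The two rarest classes, + dw + and py + j, are the double crossovers. Comparing them with the parentals, only the dw allele has switched, so dw is the middle locus and the order is py – dw – j.
Crossovers in the py–dw interval produce the single-crossover classes py + + and + dw j (45 + 40 = 85) plus the double crossovers (12).
RF(py–dw) = (85 + 12) / 763 = 97/763 = 0.1271 → 12.7 map units.

12.7 map units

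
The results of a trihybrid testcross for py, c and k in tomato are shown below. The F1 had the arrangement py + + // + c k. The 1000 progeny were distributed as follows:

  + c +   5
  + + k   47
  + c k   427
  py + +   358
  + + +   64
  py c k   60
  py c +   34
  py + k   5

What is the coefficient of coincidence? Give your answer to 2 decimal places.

The two rarest classes, py + k and + c +, are the double crossovers. Comparing them with the parentals, only the k allele has switched, so k is the middle locus and the order is c – k – py.
c–k: (81 + 10)/1000 = 0.0910; k–py: (124 + 10)/1000 = 0.1340.
Expected DCO frequency = 0.0910 × 0.1340 ≈ 0.01219; observed = 10/1000 ≈ 0.01000.
Coefficient of coincidence = 0.01000/0.01219 ≈ 0.82.

0.82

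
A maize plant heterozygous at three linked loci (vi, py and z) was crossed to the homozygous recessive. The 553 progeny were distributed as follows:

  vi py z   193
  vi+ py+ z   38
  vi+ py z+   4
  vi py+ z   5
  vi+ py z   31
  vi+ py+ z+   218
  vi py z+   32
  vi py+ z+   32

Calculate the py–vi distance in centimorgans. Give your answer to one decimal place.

13.0 centimorgans

The two most frequent reciprocal classes, vi+ py+ z+ and vi py z, are the parental types, so the F1 was vi+ py+ z+ / vi py z.
The two rarest classes, vi+ py z+ and vi py+ z, are the double crossovers. Comparing them with the parentals, only the py allele has switched, so py is the middle locus and the order is vi – py – z.
Crossovers in the vi–py interval produce the single-crossover classes vi py+ z+ and vi+ py z (32 + 31 = 63) plus the double crossovers (9).
RF(vi–py) = (63 + 9) / 553 = 72/553 = 0.1302 → 13.0 centimorgans.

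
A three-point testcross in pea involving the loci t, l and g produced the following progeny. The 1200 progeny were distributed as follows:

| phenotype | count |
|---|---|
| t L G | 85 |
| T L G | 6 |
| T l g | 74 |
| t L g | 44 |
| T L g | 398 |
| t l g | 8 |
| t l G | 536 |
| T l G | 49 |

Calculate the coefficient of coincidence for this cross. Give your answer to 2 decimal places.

0.91

The two most frequent reciprocal classes, t l G and T L g, are the parental types, so the F1 was t l G / T L g.
The two rarest classes, t l g and T L G, are the double crossovers. Comparing them with the parentals, only the g allele has switched, so g is the middle locus and the order is l – g – t.
l–g: (159 + 14)/1200 = 0.1442; g–t: (93 + 14)/1200 = 0.0892.
Expected DCO frequency = 0.1442 × 0.0892 ≈ 0.01286; observed = 14/1200 ≈ 0.01167.
Coefficient of coincidence = 0.01167/0.01286 ≈ 0.91.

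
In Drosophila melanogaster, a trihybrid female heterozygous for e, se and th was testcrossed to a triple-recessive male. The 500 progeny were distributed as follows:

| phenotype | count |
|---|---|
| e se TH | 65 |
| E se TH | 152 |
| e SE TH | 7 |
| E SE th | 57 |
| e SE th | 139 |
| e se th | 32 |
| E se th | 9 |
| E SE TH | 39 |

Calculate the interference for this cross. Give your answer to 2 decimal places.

0.33

The two most frequent reciprocal classes, e SE th and E se TH, are the parental types, so the F1 was e SE th / E se TH.
The two rarest classes, e SE TH and E se th, are the double crossovers. Comparing them with the parentals, only the th allele has switched, so th is the middle locus and the order is e – th – se.
e–th: (122 + 16)/500 = 0.2760; th–se: (71 + 16)/500 = 0.1740.
Expected DCO frequency = 0.2760 × 0.1740 ≈ 0.04802; observed = 16/500 ≈ 0.03200.
Coefficient of coincidence = 0.03200/0.04802 ≈ 0.67; interference = 1 − 0.67 = 0.33.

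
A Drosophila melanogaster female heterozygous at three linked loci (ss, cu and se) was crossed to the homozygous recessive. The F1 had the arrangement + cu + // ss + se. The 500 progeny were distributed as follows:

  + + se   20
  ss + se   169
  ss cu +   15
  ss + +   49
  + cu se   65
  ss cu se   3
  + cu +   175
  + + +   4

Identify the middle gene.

cu

The two rarest classes, + + + and ss cu se, are the double crossovers. Comparing them with the parentals, only the cu allele has switched, so cu is the middle locus and the order is se – cu – ss.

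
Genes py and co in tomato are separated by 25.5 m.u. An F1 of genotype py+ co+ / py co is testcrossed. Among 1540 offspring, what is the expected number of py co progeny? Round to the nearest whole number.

A map distance of 25.5 m.u. corresponds to a recombination frequency of 0.255.
The F1 is py+ co+ / py co, so py co is a parental gamete class with expected frequency (1 − r)/2 = 0.745/2 = 0.3725.
Expected number = 0.3725 × 1540 = 573.65 ≈ 574.

574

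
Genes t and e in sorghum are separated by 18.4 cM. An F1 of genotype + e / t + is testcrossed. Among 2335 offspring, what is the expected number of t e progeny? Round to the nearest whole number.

215

A map distance of 18.4 cM corresponds to a recombination frequency of 0.184.
The F1 is + e / t +, so t e is a recombinant gamete class with expected frequency r/2 = 0.184/2 = 0.0920.
Expected number = 0.0920 × 2335 = 214.82 ≈ 215.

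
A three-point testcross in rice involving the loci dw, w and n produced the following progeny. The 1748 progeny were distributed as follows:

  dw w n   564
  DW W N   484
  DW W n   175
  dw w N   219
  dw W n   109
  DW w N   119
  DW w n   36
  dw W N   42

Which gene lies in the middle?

dw

The two most frequent reciprocal classes, dw w n and DW W N, are the parental types, so the F1 was dw w n / DW W N.
The two rarest classes, DW w n and dw W N, are the double crossovers. Comparing them with the parentals, only the dw allele has switched, so dw is the middle locus and the order is w – dw – n.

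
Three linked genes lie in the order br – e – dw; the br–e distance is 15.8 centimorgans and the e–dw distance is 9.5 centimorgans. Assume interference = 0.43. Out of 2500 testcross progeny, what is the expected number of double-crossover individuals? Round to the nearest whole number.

21

Map distances give recombination frequencies of 0.158 and 0.095 for the two intervals.
With interference 0.43 (so coincidence = 0.57), expected double-crossover frequency = 0.158 × 0.095 × 0.57 = 0.00856.
Expected number = 0.00856 × 2500 = 21.39 ≈ 21.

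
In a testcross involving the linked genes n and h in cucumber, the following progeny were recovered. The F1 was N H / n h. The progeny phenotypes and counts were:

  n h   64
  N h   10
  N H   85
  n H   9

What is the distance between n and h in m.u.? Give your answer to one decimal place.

11.3 m.u.

The recombinant classes are N h and n H: 10 + 9 = 19.
Recombination frequency = 19/168 = 0.1131 ≈ 11.3%, i.e. 11.3 m.u.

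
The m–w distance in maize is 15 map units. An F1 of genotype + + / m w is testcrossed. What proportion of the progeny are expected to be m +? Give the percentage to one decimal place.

A map distance of 15 map units corresponds to a recombination frequency of 0.150.
The F1 is + + / m w, so m + is a recombinant gamete class with expected frequency r/2 = 0.150/2 = 0.0750.
That is 0.0750 = 7.5% of the progeny.

7.5%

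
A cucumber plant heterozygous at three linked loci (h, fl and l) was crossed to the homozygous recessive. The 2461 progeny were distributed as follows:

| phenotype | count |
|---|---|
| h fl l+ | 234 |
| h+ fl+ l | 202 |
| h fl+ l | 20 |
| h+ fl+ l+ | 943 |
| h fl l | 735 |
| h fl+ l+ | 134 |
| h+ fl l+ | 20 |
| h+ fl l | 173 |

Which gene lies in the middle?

fl

The two most frequent reciprocal classes, h fl l and h+ fl+ l+, are the parental types, so the F1 was h fl l / h+ fl+ l+.
The two rarest classes, h fl+ l and h+ fl l+, are the double crossovers. Comparing them with the parentals, only the fl allele has switched, so fl is the middle locus and the order is h – fl – l.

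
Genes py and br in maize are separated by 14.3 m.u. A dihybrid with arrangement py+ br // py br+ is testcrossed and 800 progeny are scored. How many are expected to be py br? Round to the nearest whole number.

A map distance of 14.3 m.u. corresponds to a recombination frequency of 0.143.
The F1 is py+ br / py br+, so py br is a recombinant gamete class with expected frequency r/2 = 0.143/2 = 0.0715.
Expected number = 0.0715 × 800 = 57.20 ≈ 57.

57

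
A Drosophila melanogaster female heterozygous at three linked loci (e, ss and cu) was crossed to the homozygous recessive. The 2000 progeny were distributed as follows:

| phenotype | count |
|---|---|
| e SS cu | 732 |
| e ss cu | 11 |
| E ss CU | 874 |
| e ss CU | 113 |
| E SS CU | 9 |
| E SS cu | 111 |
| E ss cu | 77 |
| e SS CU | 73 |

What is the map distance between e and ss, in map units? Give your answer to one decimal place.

12.2 map units

The two most frequent reciprocal classes, e SS cu and E ss CU, are the parental types, so the F1 was e SS cu / E ss CU.
The two rarest classes, e ss cu and E SS CU, are the double crossovers. Comparing them with the parentals, only the ss allele has switched, so ss is the middle locus and the order is e – ss – cu.
Crossovers in the e–ss interval produce the single-crossover classes E SS cu and e ss CU (111 + 113 = 224) plus the double crossovers (20).
RF(e–ss) = (224 + 20) / 2000 = 244/2000 = 0.1220 → 12.2 map units.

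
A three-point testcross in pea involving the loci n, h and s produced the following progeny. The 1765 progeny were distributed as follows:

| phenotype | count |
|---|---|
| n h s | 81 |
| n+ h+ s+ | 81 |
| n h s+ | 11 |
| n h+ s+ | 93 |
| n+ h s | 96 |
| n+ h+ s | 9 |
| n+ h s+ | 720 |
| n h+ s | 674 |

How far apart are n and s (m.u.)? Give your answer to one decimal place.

The two most frequent reciprocal classes, n+ h s+ and n h+ s, are the parental types, so the F1 was n+ h s+ / n h+ s.
The two rarest classes, n h s+ and n+ h+ s, are the double crossovers. Comparing them with the parentals, only the n allele has switched, so n is the middle locus and the order is s – n – h.
Crossovers in the s–n interval produce the single-crossover classes n+ h s and n h+ s+ (96 + 93 = 189) plus the double crossovers (20).
RF(s–n) = (189 + 20) / 1765 = 209/1765 = 0.1184 → 11.8 m.u.

11.8 m.u.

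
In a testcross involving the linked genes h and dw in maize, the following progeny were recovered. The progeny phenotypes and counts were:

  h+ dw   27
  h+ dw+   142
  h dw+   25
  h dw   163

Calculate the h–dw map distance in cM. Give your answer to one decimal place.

The two most frequent classes, h+ dw+ (142) and h dw (163), are the parental types, so the F1 was h+ dw+ / h dw.
The recombinant classes are h+ dw and h dw+: 27 + 25 = 52.
Recombination frequency = 52/357 = 0.1457 ≈ 14.6%, i.e. 14.6 cM.

14.6 cM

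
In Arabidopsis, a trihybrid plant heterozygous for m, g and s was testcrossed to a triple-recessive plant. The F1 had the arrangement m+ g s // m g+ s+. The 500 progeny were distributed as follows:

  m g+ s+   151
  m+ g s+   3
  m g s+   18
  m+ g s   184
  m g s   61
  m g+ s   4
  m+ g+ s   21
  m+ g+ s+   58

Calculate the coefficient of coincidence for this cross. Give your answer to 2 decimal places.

0.60

The two rarest classes, m+ g s+ and m g+ s, are the double crossovers. Comparing them with the parentals, only the s allele has switched, so s is the middle locus and the order is g – s – m.
g–s: (39 + 7)/500 = 0.0920; s–m: (119 + 7)/500 = 0.2520.
Expected DCO frequency = 0.0920 × 0.2520 ≈ 0.02318; observed = 7/500 ≈ 0.01400.
Coefficient of coincidence = 0.01400/0.02318 ≈ 0.60.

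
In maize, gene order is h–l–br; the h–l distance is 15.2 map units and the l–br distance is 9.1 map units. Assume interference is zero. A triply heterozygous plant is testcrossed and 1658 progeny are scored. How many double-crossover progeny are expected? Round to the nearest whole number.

23

Map distances give recombination frequencies of 0.152 and 0.091 for the two intervals.
With no interference, expected double-crossover frequency = 0.152 × 0.091 = 0.01383.
Expected number = 0.01383 × 1658 = 22.93 ≈ 23.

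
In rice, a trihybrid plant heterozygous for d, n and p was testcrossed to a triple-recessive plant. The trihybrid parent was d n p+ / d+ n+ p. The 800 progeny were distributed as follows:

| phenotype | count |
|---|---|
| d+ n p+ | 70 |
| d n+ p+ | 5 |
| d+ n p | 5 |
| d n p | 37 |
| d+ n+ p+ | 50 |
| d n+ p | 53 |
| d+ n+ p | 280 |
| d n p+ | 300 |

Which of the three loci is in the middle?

n

The two rarest classes, d n+ p+ and d+ n p, are the double crossovers. Comparing them with the parentals, only the n allele has switched, so n is the middle locus and the order is d – n – p.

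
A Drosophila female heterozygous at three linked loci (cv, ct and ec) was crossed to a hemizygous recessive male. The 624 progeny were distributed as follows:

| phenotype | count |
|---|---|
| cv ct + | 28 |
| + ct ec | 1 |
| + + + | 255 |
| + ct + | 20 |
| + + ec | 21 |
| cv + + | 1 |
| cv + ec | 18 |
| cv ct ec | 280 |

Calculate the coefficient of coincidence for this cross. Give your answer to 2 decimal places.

The two most frequent reciprocal classes, cv ct ec and + + +, are the parental types, so the F1 was cv ct ec / + + +.
The two rarest classes, + ct ec and cv + +, are the double crossovers. Comparing them with the parentals, only the cv allele has switched, so cv is the middle locus and the order is ct – cv – ec.
ct–cv: (38 + 2)/624 = 0.0641; cv–ec: (49 + 2)/624 = 0.0817.
Expected DCO frequency = 0.0641 × 0.0817 ≈ 0.00524; observed = 2/624 ≈ 0.00321.
Coefficient of coincidence = 0.00321/0.00524 ≈ 0.61.

0.61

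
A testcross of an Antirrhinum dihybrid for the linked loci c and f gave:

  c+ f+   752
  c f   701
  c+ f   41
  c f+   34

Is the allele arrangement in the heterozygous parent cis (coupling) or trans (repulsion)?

The two most frequent classes are c+ f+ (752) and c f (701); these are the parental (non-recombinant) types.
So the F1 carried c+ f+ on one chromosome and c f on the other — the recessive alleles are on the same chromosome (cis / coupling).

cis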